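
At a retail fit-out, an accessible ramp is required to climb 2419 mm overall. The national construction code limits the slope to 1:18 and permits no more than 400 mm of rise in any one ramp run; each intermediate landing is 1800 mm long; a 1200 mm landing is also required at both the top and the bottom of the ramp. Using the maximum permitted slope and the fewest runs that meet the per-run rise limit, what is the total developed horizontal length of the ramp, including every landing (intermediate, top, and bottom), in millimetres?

56742 mm

2419 / 400 = 6.05, so 7 ramp runs are needed. That means 6 intermediate landings.
Ramp run (horizontal) at 1:18: 2419 × 18 = 43542 mm.
Intermediate landings: 6 × 1800 = 10800 mm.
Top and bottom landings: 2 × 1200 = 2400 mm.
Total = 43542 + 10800 + 2400 = 56742 mm.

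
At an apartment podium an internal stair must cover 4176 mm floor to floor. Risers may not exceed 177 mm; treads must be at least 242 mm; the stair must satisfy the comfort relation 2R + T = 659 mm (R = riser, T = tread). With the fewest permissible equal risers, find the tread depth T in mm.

At most 177 each: 4176/177 = 23.59, giving 24 risers.
R = 4176 ÷ 24 = 174 mm.
From 2R + T = 659: T = 659 − 348 = 311 mm.

311 mm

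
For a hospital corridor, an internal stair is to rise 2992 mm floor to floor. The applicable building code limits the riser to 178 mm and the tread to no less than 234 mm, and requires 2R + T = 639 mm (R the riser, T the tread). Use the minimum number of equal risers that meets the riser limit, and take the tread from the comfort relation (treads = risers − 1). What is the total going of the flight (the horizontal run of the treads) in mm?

⌈2992/178⌉ = 17 risers.
Riser R = 2992 / 17 = 176 mm, within the 178 mm limit.
Tread T = 639 − 2 × 176 = 287 mm (≥ 234 mm).
Treads = 17 − 1 = 16; going = 16 × 287 = 4592 mm.

4592 mm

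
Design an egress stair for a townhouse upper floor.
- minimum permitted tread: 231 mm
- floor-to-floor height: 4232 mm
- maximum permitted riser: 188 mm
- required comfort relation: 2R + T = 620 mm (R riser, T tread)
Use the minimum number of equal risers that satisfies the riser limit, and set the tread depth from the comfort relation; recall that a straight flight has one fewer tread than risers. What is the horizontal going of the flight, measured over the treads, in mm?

5544 mm

4232 / 188 = 22.51, so 23 risers are needed.
R = 4232 ÷ 23 = 184 mm.
Tread T = 620 − 2 × 184 = 252 mm (≥ 231 mm).
Going = (23 − 1) × 252 = 5544 mm.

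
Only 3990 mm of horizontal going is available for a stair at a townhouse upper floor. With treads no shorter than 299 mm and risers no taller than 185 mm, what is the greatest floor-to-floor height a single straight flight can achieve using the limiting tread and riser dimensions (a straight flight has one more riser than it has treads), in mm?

2590 mm

3990 / 299 = 13.34, so 13 treads fit.
Risers = treads + 1 = 14.
Maximum height = 14 × 185 = 2590 mm.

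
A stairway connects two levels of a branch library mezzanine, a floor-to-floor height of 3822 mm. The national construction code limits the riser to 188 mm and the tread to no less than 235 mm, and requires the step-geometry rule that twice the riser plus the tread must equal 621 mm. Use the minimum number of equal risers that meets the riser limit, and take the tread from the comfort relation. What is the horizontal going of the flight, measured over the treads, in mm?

⌈3822/188⌉ = 21 risers.
Riser R = 3822 / 21 = 182 mm, within the 188 mm limit.
From 2R + T = 621: T = 621 − 364 = 257 mm.
Treads = 21 − 1 = 20; going = 20 × 257 = 5140 mm.

5140 mm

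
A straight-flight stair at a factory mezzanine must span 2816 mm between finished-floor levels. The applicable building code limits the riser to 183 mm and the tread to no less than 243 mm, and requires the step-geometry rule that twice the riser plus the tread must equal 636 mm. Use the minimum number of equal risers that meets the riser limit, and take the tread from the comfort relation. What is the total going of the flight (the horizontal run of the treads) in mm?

2816 / 183 = 15.388 → round up to 16 risers.
R = 2816 ÷ 16 = 176 mm.
Tread T = 636 − 2 × 176 = 284 mm (≥ 243 mm).
Treads = 16 − 1 = 15; going = 15 × 284 = 4260 mm.

4260 mm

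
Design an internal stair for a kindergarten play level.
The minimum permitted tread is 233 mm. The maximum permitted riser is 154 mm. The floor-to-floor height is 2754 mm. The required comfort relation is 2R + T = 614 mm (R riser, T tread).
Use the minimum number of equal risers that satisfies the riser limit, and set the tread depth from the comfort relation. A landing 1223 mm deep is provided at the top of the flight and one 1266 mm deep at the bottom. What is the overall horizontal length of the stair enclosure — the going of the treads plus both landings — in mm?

7725 mm

2754 / 154 = 17.883 → round up to 18 risers.
Riser R = 2754 / 18 = 153 mm, within the 154 mm limit.
Tread T = 614 − 2 × 153 = 308 mm (≥ 233 mm).
Going = (18 − 1) × 308 = 5236 mm.
Enclosure = 5236 + 1223 + 1266 = 7725 mm.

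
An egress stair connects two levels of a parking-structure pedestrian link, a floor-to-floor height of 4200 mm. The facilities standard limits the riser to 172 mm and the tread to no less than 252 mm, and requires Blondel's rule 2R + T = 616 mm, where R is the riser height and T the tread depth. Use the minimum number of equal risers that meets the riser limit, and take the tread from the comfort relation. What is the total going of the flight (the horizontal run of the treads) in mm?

6720 mm

At most 172 each: 4200/172 = 24.42, giving 25 risers.
R = 4200 ÷ 25 = 168 mm.
Tread T = 616 − 2 × 168 = 280 mm (≥ 252 mm).
25 risers give 24 treads; going = 24 × 280 = 6720 mm.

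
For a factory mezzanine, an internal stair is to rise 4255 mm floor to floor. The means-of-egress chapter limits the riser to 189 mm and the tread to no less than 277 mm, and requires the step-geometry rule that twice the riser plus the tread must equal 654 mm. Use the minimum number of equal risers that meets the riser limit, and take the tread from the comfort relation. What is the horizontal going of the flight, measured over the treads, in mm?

At most 189 each: 4255/189 = 22.51, giving 23 risers.
Each riser is 4255/23 = 185 mm (≤ 189 mm).
From 2R + T = 654: T = 654 − 370 = 284 mm.
23 risers give 22 treads; going = 22 × 284 = 6248 mm.

6248 mm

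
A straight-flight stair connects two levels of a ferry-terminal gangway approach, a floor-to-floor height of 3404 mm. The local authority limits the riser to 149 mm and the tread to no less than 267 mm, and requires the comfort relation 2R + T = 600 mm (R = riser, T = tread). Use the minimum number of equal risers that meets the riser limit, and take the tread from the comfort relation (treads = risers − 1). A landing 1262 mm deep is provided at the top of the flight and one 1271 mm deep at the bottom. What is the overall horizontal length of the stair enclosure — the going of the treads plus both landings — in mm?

3404 / 149 = 22.846 → round up to 23 risers.
Riser R = 3404 / 23 = 148 mm, within the 149 mm limit.
Tread T = 600 − 2 × 148 = 304 mm (≥ 267 mm).
Going = (23 − 1) × 304 = 6688 mm.
Enclosure = 6688 + 1262 + 1271 = 9221 mm.

9221 mm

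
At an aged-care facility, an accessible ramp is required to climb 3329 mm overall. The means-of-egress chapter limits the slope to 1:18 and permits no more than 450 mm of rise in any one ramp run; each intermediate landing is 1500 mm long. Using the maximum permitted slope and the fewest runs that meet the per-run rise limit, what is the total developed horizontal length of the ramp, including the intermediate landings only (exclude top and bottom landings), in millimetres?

70422 mm

3329 / 450 = 7.40, so 8 ramp runs are needed. That means 7 intermediate landings.
Horizontal run for 3329 mm of rise at 1:18 is 3329 × 18 = 59922 mm.
Intermediate landings: 7 × 1500 = 10500 mm.
Total developed length = 59922 + 10500 = 70422 mm.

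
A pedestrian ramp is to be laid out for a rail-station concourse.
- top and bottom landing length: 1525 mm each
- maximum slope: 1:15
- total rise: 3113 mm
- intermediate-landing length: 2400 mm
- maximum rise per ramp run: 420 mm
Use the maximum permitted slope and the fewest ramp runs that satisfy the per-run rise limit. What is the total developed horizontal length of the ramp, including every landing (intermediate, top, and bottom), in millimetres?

66545 mm

3113 / 420 = 7.412 → round up to 8 ramp runs. That means 7 intermediate landings.
Ramp run (horizontal) at 1:15: 3113 × 15 = 46695 mm.
7 intermediate landings contribute 7 × 2400 = 16800 mm.
Top and bottom landings: 2 × 1525 = 3050 mm.
Total = 46695 + 16800 + 3050 = 66545 mm.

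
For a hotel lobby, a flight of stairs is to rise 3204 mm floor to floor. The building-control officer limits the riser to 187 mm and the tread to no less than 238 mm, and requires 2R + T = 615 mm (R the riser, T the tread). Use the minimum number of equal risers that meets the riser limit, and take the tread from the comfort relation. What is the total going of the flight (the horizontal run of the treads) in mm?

3204 / 187 = 17.13, so 18 risers are needed.
R = 3204 ÷ 18 = 178 mm.
Tread T = 615 − 2 × 178 = 259 mm (≥ 238 mm).
Going = (18 − 1) × 259 = 4403 mm.

4403 mm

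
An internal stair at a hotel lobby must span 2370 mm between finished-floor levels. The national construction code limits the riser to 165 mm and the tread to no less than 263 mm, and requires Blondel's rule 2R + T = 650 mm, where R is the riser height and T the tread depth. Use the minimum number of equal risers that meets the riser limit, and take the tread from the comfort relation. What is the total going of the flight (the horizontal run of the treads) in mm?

4676 mm

2370 / 165 = 14.36, so 15 risers are needed.
Riser R = 2370 / 15 = 158 mm, within the 165 mm limit.
From 2R + T = 650: T = 650 − 316 = 334 mm.
Treads = 15 − 1 = 14; going = 14 × 334 = 4676 mm.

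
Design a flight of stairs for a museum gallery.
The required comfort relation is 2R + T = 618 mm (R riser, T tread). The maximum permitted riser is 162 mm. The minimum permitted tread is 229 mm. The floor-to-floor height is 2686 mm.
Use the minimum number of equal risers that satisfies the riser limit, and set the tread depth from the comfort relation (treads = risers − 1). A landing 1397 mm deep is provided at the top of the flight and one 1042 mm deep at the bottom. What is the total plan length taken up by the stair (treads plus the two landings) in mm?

⌈2686/162⌉ = 17 risers.
Riser R = 2686 / 17 = 158 mm, within the 162 mm limit.
From 2R + T = 618: T = 618 − 316 = 302 mm.
Going = (17 − 1) × 302 = 4832 mm.
Add landings: 4832 + 1397 + 1042 = 7271 mm.

7271 mm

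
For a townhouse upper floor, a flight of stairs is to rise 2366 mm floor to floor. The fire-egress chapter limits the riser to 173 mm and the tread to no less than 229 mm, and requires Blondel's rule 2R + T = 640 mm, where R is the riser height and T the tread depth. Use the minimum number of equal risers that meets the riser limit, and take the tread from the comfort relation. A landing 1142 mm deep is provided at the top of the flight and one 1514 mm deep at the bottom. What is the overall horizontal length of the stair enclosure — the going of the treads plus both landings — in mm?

2366 / 173 = 13.68, so 14 risers are needed.
R = 2366 ÷ 14 = 169 mm.
From 2R + T = 640: T = 640 − 338 = 302 mm.
Going = (14 − 1) × 302 = 3926 mm.
Enclosure = 3926 + 1142 + 1514 = 6582 mm.

6582 mm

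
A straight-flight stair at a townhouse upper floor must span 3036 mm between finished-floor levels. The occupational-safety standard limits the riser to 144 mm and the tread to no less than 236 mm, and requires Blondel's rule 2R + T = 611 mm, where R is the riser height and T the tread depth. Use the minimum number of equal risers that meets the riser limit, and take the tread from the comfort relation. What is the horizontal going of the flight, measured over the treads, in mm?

3036 / 144 = 21.083 → round up to 22 risers.
Each riser is 3036/22 = 138 mm (≤ 144 mm).
Tread T = 611 − 2 × 138 = 335 mm (≥ 236 mm).
Going = (22 − 1) × 335 = 7035 mm.

7035 mm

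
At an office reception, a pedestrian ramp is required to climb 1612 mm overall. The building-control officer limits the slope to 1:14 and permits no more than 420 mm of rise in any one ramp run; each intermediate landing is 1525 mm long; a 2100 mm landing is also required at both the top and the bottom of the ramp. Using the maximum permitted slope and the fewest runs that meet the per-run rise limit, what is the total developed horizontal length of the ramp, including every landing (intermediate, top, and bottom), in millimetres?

1612 / 420 = 3.838 → round up to 4 ramp runs. That means 3 intermediate landings.
Horizontal run for 1612 mm of rise at 1:14 is 1612 × 14 = 22568 mm.
Intermediate landings: 3 × 1525 = 4575 mm.
Top and bottom landings: 2 × 2100 = 4200 mm.
Total = 22568 + 4575 + 4200 = 31343 mm.

31343 mm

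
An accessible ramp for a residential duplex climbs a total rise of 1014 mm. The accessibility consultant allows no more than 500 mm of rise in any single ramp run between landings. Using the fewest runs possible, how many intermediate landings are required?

1014 / 500 = 2.028 → round up to 3 ramp runs.
3 runs are separated by 2 intermediate landings.

2 intermediate landings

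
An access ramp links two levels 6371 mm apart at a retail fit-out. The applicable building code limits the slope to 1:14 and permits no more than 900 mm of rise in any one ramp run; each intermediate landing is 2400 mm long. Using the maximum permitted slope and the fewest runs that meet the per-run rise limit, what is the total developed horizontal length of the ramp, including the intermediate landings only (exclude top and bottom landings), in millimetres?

At most 900 each: 6371/900 = 7.08, giving 8 ramp runs. That means 7 intermediate landings.
Horizontal run for 6371 mm of rise at 1:14 is 6371 × 14 = 89194 mm.
Intermediate landings: 7 × 2400 = 16800 mm.
Total developed length = 89194 + 16800 = 105994 mm.

105994 mm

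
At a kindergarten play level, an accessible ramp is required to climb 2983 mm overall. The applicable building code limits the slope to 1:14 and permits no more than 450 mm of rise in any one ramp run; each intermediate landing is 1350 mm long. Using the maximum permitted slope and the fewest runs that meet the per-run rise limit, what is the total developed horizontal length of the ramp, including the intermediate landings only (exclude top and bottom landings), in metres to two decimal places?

At most 450 each: 2983/450 = 6.63, giving 7 ramp runs. That means 6 intermediate landings.
Horizontal run for 2983 mm of rise at 1:14 is 2983 × 14 = 41762 mm.
Intermediate landings: 6 × 1350 = 8100 mm.
Total developed length = 41762 + 8100 = 49862 mm.
= 49.86 m.

49.86 m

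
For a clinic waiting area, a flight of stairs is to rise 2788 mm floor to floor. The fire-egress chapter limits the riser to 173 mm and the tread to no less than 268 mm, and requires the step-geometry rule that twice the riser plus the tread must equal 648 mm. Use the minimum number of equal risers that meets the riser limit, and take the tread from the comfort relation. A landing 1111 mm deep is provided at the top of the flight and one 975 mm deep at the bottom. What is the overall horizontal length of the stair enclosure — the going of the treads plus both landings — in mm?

2788 / 173 = 16.12, so 17 risers are needed.
R = 2788 ÷ 17 = 164 mm.
T = 648 − 2·164 = 320 mm, which satisfies the 268 mm minimum.
Treads = 17 − 1 = 16; going = 16 × 320 = 5120 mm.
Add landings: 5120 + 1111 + 975 = 7206 mm.

7206 mm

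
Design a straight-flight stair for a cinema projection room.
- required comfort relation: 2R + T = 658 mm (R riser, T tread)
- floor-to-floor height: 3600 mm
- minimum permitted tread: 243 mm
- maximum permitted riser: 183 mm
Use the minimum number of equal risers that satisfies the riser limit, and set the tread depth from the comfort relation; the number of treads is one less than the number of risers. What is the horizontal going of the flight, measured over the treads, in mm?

5662 mm

⌈3600/183⌉ = 20 risers.
Riser R = 3600 / 20 = 180 mm, within the 183 mm limit.
Tread T = 658 − 2 × 180 = 298 mm (≥ 243 mm).
20 risers give 19 treads; going = 19 × 298 = 5662 mm.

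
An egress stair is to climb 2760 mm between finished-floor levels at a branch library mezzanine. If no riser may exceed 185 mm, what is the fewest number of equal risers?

15 risers

At most 185 each: 2760/185 = 14.92, giving 15 risers.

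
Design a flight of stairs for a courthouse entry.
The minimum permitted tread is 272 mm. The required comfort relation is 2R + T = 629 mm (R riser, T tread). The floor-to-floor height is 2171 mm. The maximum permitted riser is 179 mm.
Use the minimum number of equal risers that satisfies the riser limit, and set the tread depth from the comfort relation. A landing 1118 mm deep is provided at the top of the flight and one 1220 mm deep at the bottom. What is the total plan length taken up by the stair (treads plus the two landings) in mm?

⌈2171/179⌉ = 13 risers.
Riser R = 2171 / 13 = 167 mm, within the 179 mm limit.
Tread T = 629 − 2 × 167 = 295 mm (≥ 272 mm).
Going = (13 − 1) × 295 = 3540 mm.
Enclosure = 3540 + 1118 + 1220 = 5878 mm.

5878 mm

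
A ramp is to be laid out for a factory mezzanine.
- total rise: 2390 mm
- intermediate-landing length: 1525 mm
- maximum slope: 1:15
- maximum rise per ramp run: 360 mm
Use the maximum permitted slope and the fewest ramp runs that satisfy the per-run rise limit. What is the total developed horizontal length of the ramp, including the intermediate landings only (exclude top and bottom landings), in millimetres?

45000 mm

At most 360 each: 2390/360 = 6.64, giving 7 ramp runs. That means 6 intermediate landings.
Horizontal run for 2390 mm of rise at 1:15 is 2390 × 15 = 35850 mm.
6 intermediate landings contribute 6 × 1525 = 9150 mm.
Developed length = 35850 + 9150 = 45000 mm.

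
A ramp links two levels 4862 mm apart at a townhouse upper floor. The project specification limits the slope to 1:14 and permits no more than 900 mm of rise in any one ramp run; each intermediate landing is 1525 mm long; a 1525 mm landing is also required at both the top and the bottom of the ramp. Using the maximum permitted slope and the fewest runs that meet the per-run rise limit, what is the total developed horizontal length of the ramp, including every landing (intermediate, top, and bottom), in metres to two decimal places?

78.74 m

4862 / 900 = 5.402 → round up to 6 ramp runs. That means 5 intermediate landings.
Horizontal run for 4862 mm of rise at 1:14 is 4862 × 14 = 68068 mm.
5 intermediate landings contribute 5 × 1525 = 7625 mm.
Top and bottom landings: 2 × 1525 = 3050 mm.
Total = 68068 + 7625 + 3050 = 78743 mm.
= 78.74 m.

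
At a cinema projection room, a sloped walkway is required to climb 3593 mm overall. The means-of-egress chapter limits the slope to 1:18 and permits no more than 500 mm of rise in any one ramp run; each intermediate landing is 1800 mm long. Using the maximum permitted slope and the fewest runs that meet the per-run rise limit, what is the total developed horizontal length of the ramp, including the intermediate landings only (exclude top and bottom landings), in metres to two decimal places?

At most 500 each: 3593/500 = 7.19, giving 8 ramp runs. That means 7 intermediate landings.
Ramp run (horizontal) at 1:18: 3593 × 18 = 64674 mm.
7 intermediate landings contribute 7 × 1800 = 12600 mm.
Developed length = 64674 + 12600 = 77274 mm.
= 77.27 m.

77.27 m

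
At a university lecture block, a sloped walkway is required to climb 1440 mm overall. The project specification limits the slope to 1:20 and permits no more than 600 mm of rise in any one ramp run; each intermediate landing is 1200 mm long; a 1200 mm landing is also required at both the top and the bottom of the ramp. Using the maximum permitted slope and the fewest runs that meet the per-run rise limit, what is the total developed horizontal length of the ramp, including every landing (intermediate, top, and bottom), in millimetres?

⌈1440/600⌉ = 3 ramp runs. That means 2 intermediate landings.
Ramp run (horizontal) at 1:20: 1440 × 20 = 28800 mm.
Intermediate landings: 2 × 1200 = 2400 mm.
Top and bottom landings: 2 × 1200 = 2400 mm.
Total = 28800 + 2400 + 2400 = 33600 mm.

33600 mm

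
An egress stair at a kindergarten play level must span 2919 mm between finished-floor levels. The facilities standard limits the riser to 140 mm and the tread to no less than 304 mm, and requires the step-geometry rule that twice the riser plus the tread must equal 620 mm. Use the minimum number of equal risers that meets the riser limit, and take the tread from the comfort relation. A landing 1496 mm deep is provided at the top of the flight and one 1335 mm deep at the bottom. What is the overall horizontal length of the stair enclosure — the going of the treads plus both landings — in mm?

At most 140 each: 2919/140 = 20.85, giving 21 risers.
Each riser is 2919/21 = 139 mm (≤ 140 mm).
From 2R + T = 620: T = 620 − 278 = 342 mm.
21 risers give 20 treads; going = 20 × 342 = 6840 mm.
Add landings: 6840 + 1496 + 1335 = 9671 mm.

9671 mm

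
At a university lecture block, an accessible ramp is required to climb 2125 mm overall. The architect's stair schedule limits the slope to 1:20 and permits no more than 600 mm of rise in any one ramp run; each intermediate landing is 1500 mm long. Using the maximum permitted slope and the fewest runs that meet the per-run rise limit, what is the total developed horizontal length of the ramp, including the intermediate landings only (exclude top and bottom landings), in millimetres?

47000 mm

2125 / 600 = 3.54, so 4 ramp runs are needed. That means 3 intermediate landings.
Horizontal run for 2125 mm of rise at 1:20 is 2125 × 20 = 42500 mm.
3 intermediate landings contribute 3 × 1500 = 4500 mm.
Developed length = 42500 + 4500 = 47000 mm.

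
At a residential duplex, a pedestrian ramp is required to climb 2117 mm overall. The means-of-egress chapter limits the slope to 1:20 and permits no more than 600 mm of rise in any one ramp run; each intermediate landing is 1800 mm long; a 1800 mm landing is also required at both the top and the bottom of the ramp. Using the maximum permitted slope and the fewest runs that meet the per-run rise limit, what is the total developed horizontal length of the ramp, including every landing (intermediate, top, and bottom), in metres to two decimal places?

51.34 m

At most 600 each: 2117/600 = 3.53, giving 4 ramp runs. That means 3 intermediate landings.
Ramp run (horizontal) at 1:20: 2117 × 20 = 42340 mm.
Intermediate landings: 3 × 1800 = 5400 mm.
Top and bottom landings: 2 × 1800 = 3600 mm.
Total = 42340 + 5400 + 3600 = 51340 mm.
= 51.34 m.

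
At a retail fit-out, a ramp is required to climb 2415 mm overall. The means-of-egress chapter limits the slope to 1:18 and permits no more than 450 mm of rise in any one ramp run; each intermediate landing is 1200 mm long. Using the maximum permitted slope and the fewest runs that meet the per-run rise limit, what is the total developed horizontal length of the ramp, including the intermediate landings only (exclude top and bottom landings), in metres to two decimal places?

2415 / 450 = 5.37, so 6 ramp runs are needed. That means 5 intermediate landings.
Ramp run (horizontal) at 1:18: 2415 × 18 = 43470 mm.
5 intermediate landings contribute 5 × 1200 = 6000 mm.
Total developed length = 43470 + 6000 = 49470 mm.
= 49.47 m.

49.47 m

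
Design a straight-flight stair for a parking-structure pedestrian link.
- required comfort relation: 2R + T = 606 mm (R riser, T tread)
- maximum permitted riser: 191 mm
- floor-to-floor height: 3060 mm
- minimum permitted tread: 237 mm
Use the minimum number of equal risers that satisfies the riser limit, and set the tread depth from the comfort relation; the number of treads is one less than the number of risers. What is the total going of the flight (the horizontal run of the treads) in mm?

3936 mm

3060 / 191 = 16.021 → round up to 17 risers.
R = 3060 ÷ 17 = 180 mm.
Tread T = 606 − 2 × 180 = 246 mm (≥ 237 mm).
17 risers give 16 treads; going = 16 × 246 = 3936 mm.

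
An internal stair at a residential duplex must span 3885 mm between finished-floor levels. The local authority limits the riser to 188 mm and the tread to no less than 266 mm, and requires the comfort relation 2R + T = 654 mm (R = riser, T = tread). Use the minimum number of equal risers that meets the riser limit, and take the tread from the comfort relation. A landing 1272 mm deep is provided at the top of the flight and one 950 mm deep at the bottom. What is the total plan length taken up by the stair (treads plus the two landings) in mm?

7902 mm

⌈3885/188⌉ = 21 risers.
Each riser is 3885/21 = 185 mm (≤ 188 mm).
T = 654 − 2·185 = 284 mm, which satisfies the 266 mm minimum.
21 risers give 20 treads; going = 20 × 284 = 5680 mm.
Enclosure = 5680 + 1272 + 950 = 7902 mm.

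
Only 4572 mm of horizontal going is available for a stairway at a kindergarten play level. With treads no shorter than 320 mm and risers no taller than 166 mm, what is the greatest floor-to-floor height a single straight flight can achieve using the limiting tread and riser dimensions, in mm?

Treads that fit: ⌊4572 / 320⌋ = 14.
Risers = treads + 1 = 15.
Maximum height = 15 × 166 = 2490 mm.

2490 mm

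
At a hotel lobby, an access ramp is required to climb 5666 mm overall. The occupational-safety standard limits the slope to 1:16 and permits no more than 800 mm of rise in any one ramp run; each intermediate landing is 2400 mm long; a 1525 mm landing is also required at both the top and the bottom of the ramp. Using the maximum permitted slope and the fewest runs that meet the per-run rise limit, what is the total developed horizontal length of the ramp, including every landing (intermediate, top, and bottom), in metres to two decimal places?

110.51 m

5666 / 800 = 7.08, so 8 ramp runs are needed. That means 7 intermediate landings.
Horizontal run for 5666 mm of rise at 1:16 is 5666 × 16 = 90656 mm.
Intermediate landings: 7 × 2400 = 16800 mm.
Top and bottom landings: 2 × 1525 = 3050 mm.
Total = 90656 + 16800 + 3050 = 110506 mm.
= 110.51 m.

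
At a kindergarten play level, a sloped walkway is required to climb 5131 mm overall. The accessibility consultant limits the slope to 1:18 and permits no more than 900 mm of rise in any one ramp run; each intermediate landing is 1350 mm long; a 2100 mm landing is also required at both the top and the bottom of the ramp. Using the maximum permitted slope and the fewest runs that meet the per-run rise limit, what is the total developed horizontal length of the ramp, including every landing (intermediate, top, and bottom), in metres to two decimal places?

5131 / 900 = 5.70, so 6 ramp runs are needed. That means 5 intermediate landings.
Ramp run (horizontal) at 1:18: 5131 × 18 = 92358 mm.
5 intermediate landings contribute 5 × 1350 = 6750 mm.
Top and bottom landings: 2 × 2100 = 4200 mm.
Total = 92358 + 6750 + 4200 = 103308 mm.
= 103.31 m.

103.31 m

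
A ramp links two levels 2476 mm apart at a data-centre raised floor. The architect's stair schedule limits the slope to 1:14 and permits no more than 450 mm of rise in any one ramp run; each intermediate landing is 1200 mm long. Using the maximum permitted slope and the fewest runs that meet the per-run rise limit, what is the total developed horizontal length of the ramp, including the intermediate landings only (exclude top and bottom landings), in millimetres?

40664 mm

⌈2476/450⌉ = 6 ramp runs. That means 5 intermediate landings.
Ramp run (horizontal) at 1:14: 2476 × 14 = 34664 mm.
5 intermediate landings contribute 5 × 1200 = 6000 mm.
Developed length = 34664 + 6000 = 40664 mm.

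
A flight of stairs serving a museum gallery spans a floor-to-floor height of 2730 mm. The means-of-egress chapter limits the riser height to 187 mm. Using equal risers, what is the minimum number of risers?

15 risers

At most 187 each: 2730/187 = 14.60, giving 15 risers.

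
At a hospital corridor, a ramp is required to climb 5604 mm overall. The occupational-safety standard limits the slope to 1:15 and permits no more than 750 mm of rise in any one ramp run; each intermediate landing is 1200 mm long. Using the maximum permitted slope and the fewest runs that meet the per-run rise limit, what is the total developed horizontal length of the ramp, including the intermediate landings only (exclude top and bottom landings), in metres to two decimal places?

92.46 m

At most 750 each: 5604/750 = 7.47, giving 8 ramp runs. That means 7 intermediate landings.
Horizontal run for 5604 mm of rise at 1:15 is 5604 × 15 = 84060 mm.
7 intermediate landings contribute 7 × 1200 = 8400 mm.
Developed length = 84060 + 8400 = 92460 mm.
= 92.46 m.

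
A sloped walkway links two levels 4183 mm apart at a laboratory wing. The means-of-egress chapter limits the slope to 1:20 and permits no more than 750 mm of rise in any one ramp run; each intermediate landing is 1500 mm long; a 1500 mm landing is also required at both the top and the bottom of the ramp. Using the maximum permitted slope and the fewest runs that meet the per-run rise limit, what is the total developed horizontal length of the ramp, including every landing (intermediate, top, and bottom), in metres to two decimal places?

4183 / 750 = 5.577 → round up to 6 ramp runs. That means 5 intermediate landings.
Ramp run (horizontal) at 1:20: 4183 × 20 = 83660 mm.
5 intermediate landings contribute 5 × 1500 = 7500 mm.
Top and bottom landings: 2 × 1500 = 3000 mm.
Total = 83660 + 7500 + 3000 = 94160 mm.
= 94.16 m.

94.16 m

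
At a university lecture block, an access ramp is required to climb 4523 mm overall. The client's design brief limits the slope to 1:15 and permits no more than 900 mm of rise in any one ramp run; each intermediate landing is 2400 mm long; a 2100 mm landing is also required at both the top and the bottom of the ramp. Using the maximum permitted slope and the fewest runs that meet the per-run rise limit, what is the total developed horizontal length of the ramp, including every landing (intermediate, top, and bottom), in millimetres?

84045 mm

4523 / 900 = 5.026 → round up to 6 ramp runs. That means 5 intermediate landings.
Ramp run (horizontal) at 1:15: 4523 × 15 = 67845 mm.
5 intermediate landings contribute 5 × 2400 = 12000 mm.
Top and bottom landings: 2 × 2100 = 4200 mm.
Total = 67845 + 12000 + 4200 = 84045 mm.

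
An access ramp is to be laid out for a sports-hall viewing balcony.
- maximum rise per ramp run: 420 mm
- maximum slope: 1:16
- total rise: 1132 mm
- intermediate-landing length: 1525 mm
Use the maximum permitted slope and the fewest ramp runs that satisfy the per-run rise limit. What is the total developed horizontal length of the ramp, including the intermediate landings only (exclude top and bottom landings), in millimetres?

21162 mm

1132 / 420 = 2.695 → round up to 3 ramp runs. That means 2 intermediate landings.
Ramp run (horizontal) at 1:16: 1132 × 16 = 18112 mm.
2 intermediate landings contribute 2 × 1525 = 3050 mm.
Developed length = 18112 + 3050 = 21162 mm.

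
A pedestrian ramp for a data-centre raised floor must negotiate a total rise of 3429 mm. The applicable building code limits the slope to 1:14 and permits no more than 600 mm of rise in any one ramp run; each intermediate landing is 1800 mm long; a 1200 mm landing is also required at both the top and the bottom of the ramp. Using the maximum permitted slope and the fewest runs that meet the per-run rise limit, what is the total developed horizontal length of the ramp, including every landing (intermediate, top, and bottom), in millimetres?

59406 mm

⌈3429/600⌉ = 6 ramp runs. That means 5 intermediate landings.
Horizontal run for 3429 mm of rise at 1:14 is 3429 × 14 = 48006 mm.
5 intermediate landings contribute 5 × 1800 = 9000 mm.
Top and bottom landings: 2 × 1200 = 2400 mm.
Total = 48006 + 9000 + 2400 = 59406 mm.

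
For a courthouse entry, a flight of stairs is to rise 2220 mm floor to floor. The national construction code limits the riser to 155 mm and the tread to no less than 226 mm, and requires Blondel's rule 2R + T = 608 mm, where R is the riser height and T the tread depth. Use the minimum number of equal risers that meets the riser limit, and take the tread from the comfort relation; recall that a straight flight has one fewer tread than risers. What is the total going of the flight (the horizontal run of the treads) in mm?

4368 mm

At most 155 each: 2220/155 = 14.32, giving 15 risers.
R = 2220 ÷ 15 = 148 mm.
Tread T = 608 − 2 × 148 = 312 mm (≥ 226 mm).
15 risers give 14 treads; going = 14 × 312 = 4368 mm.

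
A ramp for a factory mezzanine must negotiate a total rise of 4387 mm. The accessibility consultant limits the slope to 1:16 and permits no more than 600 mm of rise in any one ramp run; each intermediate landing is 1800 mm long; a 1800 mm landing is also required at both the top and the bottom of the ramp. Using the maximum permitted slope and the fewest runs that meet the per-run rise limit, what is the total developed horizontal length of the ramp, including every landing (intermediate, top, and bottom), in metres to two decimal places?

4387 / 600 = 7.31, so 8 ramp runs are needed. That means 7 intermediate landings.
Ramp run (horizontal) at 1:16: 4387 × 16 = 70192 mm.
7 intermediate landings contribute 7 × 1800 = 12600 mm.
Top and bottom landings: 2 × 1800 = 3600 mm.
Total = 70192 + 12600 + 3600 = 86392 mm.
= 86.39 m.

86.39 m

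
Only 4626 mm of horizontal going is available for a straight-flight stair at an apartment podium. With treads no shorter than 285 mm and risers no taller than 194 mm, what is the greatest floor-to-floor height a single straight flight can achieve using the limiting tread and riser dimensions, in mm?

Treads that fit: ⌊4626 / 285⌋ = 16.
Risers = treads + 1 = 17.
Maximum height = 17 × 194 = 3298 mm.

3298 mm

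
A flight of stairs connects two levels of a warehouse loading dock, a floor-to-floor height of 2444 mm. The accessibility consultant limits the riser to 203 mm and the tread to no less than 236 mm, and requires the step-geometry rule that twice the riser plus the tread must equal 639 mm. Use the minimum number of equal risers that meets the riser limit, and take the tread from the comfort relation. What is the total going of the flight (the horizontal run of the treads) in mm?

2444 / 203 = 12.04, so 13 risers are needed.
R = 2444 ÷ 13 = 188 mm.
T = 639 − 2·188 = 263 mm, which satisfies the 236 mm minimum.
13 risers give 12 treads; going = 12 × 263 = 3156 mm.

3156 mm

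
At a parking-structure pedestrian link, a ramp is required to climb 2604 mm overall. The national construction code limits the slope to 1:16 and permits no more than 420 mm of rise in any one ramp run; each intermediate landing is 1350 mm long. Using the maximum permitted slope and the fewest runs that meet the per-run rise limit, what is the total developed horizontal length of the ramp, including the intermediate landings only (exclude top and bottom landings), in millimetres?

2604 / 420 = 6.200 → round up to 7 ramp runs. That means 6 intermediate landings.
Ramp run (horizontal) at 1:16: 2604 × 16 = 41664 mm.
6 intermediate landings contribute 6 × 1350 = 8100 mm.
Total developed length = 41664 + 8100 = 49764 mm.

49764 mm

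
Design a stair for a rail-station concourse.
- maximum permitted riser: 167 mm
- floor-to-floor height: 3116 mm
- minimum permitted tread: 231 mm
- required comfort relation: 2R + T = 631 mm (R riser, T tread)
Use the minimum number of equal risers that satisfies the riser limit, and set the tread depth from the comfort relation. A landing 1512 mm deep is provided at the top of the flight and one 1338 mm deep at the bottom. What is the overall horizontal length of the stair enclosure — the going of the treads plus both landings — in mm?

8304 mm

3116 / 167 = 18.66, so 19 risers are needed.
Riser R = 3116 / 19 = 164 mm, within the 167 mm limit.
Tread T = 631 − 2 × 164 = 303 mm (≥ 231 mm).
19 risers give 18 treads; going = 18 × 303 = 5454 mm.
Enclosure = 5454 + 1512 + 1338 = 8304 mm.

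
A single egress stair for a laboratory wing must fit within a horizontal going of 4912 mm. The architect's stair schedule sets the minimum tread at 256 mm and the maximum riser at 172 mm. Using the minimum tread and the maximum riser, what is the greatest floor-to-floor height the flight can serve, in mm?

3440 mm

Treads that fit: ⌊4912 / 256⌋ = 19.
Risers = treads + 1 = 20.
Maximum height = 20 × 172 = 3440 mm.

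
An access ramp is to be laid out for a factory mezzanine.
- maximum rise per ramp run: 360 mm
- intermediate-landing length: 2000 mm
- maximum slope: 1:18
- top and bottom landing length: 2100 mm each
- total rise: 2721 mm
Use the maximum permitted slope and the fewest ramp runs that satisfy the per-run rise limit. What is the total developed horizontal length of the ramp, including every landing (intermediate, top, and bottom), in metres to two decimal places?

2721 / 360 = 7.558 → round up to 8 ramp runs. That means 7 intermediate landings.
Horizontal run for 2721 mm of rise at 1:18 is 2721 × 18 = 48978 mm.
7 intermediate landings contribute 7 × 2000 = 14000 mm.
Top and bottom landings: 2 × 2100 = 4200 mm.
Total = 48978 + 14000 + 4200 = 67178 mm.
= 67.18 m.

67.18 m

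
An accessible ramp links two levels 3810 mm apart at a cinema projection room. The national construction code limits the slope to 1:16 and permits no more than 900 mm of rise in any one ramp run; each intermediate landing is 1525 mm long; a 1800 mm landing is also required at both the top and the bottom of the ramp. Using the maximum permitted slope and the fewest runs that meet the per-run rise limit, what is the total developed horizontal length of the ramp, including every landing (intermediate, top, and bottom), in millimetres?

⌈3810/900⌉ = 5 ramp runs. That means 4 intermediate landings.
Ramp run (horizontal) at 1:16: 3810 × 16 = 60960 mm.
Intermediate landings: 4 × 1525 = 6100 mm.
Top and bottom landings: 2 × 1800 = 3600 mm.
Total = 60960 + 6100 + 3600 = 70660 mm.

70660 mm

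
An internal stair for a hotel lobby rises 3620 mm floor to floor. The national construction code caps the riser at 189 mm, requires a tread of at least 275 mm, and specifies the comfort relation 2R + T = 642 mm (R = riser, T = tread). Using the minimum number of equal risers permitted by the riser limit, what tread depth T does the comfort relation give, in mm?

280 mm

3620 / 189 = 19.15, so 20 risers are needed.
Each riser is 3620/20 = 181 mm (≤ 189 mm).
Tread T = 642 − 2 × 181 = 280 mm (≥ 275 mm).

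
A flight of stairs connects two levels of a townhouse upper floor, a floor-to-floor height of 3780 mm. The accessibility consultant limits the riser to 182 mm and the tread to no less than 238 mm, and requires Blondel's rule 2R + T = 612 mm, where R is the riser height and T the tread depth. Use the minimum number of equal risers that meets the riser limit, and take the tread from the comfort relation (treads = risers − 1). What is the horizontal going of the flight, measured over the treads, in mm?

3780 / 182 = 20.77, so 21 risers are needed.
Each riser is 3780/21 = 180 mm (≤ 182 mm).
Tread T = 612 − 2 × 180 = 252 mm (≥ 238 mm).
Going = (21 − 1) × 252 = 5040 mm.

5040 mm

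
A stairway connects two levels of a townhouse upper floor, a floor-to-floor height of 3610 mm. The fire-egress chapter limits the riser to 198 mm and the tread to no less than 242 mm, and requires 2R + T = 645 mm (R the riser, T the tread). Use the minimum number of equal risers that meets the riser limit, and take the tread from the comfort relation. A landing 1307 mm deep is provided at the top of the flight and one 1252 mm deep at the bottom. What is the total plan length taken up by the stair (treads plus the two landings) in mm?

7329 mm

⌈3610/198⌉ = 19 risers.
Riser R = 3610 / 19 = 190 mm, within the 198 mm limit.
T = 645 − 2·190 = 265 mm, which satisfies the 242 mm minimum.
Going = (19 − 1) × 265 = 4770 mm.
Enclosure = 4770 + 1307 + 1252 = 7329 mm.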